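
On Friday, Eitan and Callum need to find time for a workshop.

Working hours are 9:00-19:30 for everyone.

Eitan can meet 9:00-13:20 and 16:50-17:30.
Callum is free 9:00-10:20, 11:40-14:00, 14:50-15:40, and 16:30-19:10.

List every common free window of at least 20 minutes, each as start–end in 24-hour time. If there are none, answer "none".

Eitan ∩ Callum: 09:00–10:20, 11:40–13:20, 16:50–17:30.
Windows ≥ 20 min: 09:00–10:20, 11:40–13:20, 16:50–17:30.

09:00–10:20, 11:40–13:20, 16:50–17:30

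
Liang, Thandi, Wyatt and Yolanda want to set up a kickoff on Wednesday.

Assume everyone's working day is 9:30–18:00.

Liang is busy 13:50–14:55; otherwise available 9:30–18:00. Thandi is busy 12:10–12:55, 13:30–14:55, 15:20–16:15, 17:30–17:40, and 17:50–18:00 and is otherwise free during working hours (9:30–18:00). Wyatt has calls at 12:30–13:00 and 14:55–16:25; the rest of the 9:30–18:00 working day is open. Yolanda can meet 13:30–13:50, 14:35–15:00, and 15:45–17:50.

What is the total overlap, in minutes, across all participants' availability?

75 minutes

Liang free within 09:30–18:00: 09:30–13:50, 14:55–18:00.
Thandi free within 09:30–18:00: 09:30–12:10, 12:55–13:30, 14:55–15:20, 16:15–17:30, 17:40–17:50.
Wyatt free within 09:30–18:00: 09:30–12:30, 13:00–14:55, 16:25–18:00.
Liang ∩ Thandi: 09:30–12:10, 12:55–13:30, 14:55–15:20, 16:15–17:30, 17:40–17:50.
Liang ∩ Thandi ∩ Wyatt: 09:30–12:10, 13:00–13:30, 16:25–17:30, 17:40–17:50.
Liang ∩ Thandi ∩ Wyatt ∩ Yolanda: 16:25–17:30, 17:40–17:50.
Total common minutes: 65 + 10 = 75.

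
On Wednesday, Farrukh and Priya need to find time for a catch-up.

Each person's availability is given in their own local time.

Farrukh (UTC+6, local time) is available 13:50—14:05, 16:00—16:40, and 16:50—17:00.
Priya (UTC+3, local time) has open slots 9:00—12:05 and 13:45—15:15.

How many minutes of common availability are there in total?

25 minutes

Farrukh → UTC: 07:50–08:05, 10:00–10:40, 10:50–11:00.
Priya → UTC: 06:00–09:05, 10:45–12:15.
Farrukh ∩ Priya: 07:50–08:05, 10:50–11:00.
Total common minutes: 15 + 10 = 25.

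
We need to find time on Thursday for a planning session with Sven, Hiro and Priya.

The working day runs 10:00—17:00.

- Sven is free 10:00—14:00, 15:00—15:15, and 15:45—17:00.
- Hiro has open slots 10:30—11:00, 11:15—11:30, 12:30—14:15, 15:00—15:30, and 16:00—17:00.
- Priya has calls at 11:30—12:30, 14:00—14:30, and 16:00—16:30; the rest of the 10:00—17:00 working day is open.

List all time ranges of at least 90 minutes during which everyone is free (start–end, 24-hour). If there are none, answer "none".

Priya free within 10:00–17:00: 10:00–11:30, 12:30–14:00, 14:30–16:00, 16:30–17:00.
Sven ∩ Hiro: 10:30–11:00, 11:15–11:30, 12:30–14:00, 15:00–15:15, 16:00–17:00.
Sven ∩ Hiro ∩ Priya: 10:30–11:00, 11:15–11:30, 12:30–14:00, 15:00–15:15, 16:30–17:00.
Windows ≥ 90 min: 12:30–14:00.

12:30–14:00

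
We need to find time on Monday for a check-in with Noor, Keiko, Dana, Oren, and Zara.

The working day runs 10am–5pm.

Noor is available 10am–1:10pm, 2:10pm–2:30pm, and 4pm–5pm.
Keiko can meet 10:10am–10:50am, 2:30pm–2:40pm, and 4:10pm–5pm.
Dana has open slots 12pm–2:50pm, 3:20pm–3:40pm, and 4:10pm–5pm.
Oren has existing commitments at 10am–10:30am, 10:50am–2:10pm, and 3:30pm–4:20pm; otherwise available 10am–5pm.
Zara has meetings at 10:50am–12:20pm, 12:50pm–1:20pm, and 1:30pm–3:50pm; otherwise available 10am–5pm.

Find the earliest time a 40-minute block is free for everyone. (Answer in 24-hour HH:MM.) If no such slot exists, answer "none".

Oren free within 10:00–17:00: 10:30–10:50, 14:10–15:30, 16:20–17:00.
Zara free within 10:00–17:00: 10:00–10:50, 12:20–12:50, 13:20–13:30, 15:50–17:00.
Noor ∩ Keiko: 10:10–10:50, 16:10–17:00.
Noor ∩ Keiko ∩ Dana: 16:10–17:00.
Noor ∩ Keiko ∩ Dana ∩ Oren: 16:20–17:00.
Noor ∩ Keiko ∩ Dana ∩ Oren ∩ Zara: 16:20–17:00.
Windows ≥ 40 min: 16:20–17:00.
Earliest such window starts at 16:20.

16:20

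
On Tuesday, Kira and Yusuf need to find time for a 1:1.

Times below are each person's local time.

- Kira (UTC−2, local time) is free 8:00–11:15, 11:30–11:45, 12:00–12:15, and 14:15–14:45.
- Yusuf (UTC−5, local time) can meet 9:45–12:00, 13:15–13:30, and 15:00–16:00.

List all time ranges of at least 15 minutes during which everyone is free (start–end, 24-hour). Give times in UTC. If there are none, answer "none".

Kira → UTC: 10:00–13:15, 13:30–13:45, 14:00–14:15, 16:15–16:45.
Yusuf → UTC: 14:45–17:00, 18:15–18:30, 20:00–21:00.
Kira ∩ Yusuf: 16:15–16:45.
Windows ≥ 15 min: 16:15–16:45.

16:15–16:45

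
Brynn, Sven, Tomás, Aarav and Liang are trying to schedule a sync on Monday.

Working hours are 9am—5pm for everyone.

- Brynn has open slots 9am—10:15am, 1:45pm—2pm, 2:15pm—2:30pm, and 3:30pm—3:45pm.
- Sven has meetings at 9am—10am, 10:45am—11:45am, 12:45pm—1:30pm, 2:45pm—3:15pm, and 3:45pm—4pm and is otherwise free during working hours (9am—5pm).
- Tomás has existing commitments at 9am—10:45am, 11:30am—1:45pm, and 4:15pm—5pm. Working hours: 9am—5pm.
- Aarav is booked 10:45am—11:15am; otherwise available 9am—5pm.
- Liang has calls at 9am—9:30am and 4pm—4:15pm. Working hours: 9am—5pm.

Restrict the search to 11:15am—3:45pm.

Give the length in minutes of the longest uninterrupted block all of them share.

Sven free within 09:00–17:00: 10:00–10:45, 11:45–12:45, 13:30–14:45, 15:15–15:45, 16:00–17:00.
Tomás free within 09:00–17:00: 10:45–11:30, 13:45–16:15.
Aarav free within 09:00–17:00: 09:00–10:45, 11:15–17:00.
Liang free within 09:00–17:00: 09:30–16:00, 16:15–17:00.
Brynn ∩ Sven: 10:00–10:15, 13:45–14:00, 14:15–14:30, 15:30–15:45.
Brynn ∩ Sven ∩ Tomás: 13:45–14:00, 14:15–14:30, 15:30–15:45.
Brynn ∩ Sven ∩ Tomás ∩ Aarav: 13:45–14:00, 14:15–14:30, 15:30–15:45.
Brynn ∩ Sven ∩ Tomás ∩ Aarav ∩ Liang: 13:45–14:00, 14:15–14:30, 15:30–15:45.
Restricted to 11:15–15:45: 13:45–14:00, 14:15–14:30, 15:30–15:45.
Common window lengths: 15, 15, 15 min; longest is 15.

15 minutes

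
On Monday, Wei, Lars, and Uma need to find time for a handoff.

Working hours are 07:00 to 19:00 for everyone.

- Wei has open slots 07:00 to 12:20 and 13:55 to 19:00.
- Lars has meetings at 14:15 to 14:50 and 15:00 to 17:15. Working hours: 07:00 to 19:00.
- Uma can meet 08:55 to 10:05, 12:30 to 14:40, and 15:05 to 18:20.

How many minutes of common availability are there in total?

155 minutes

Lars free within 07:00–19:00: 07:00–14:15, 14:50–15:00, 17:15–19:00.
Wei ∩ Lars: 07:00–12:20, 13:55–14:15, 14:50–15:00, 17:15–19:00.
Wei ∩ Lars ∩ Uma: 08:55–10:05, 13:55–14:15, 17:15–18:20.
Total common minutes: 70 + 20 + 65 = 155.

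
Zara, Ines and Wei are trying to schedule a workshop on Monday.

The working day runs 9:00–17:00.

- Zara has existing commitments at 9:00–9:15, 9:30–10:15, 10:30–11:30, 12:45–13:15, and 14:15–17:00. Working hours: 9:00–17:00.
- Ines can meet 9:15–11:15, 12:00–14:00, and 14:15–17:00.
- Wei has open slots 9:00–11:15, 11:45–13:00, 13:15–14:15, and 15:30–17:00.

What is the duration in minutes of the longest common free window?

Zara free within 09:00–17:00: 09:15–09:30, 10:15–10:30, 11:30–12:45, 13:15–14:15.
Zara ∩ Ines: 09:15–09:30, 10:15–10:30, 12:00–12:45, 13:15–14:00.
Zara ∩ Ines ∩ Wei: 09:15–09:30, 10:15–10:30, 12:00–12:45, 13:15–14:00.
Common window lengths: 15, 15, 45, 45 min; longest is 45.

45 minutes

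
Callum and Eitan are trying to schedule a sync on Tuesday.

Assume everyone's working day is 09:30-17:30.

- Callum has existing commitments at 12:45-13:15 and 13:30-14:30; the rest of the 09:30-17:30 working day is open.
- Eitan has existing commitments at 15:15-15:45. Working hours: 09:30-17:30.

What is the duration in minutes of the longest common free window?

Callum free within 09:30–17:30: 09:30–12:45, 13:15–13:30, 14:30–17:30.
Eitan free within 09:30–17:30: 09:30–15:15, 15:45–17:30.
Callum ∩ Eitan: 09:30–12:45, 13:15–13:30, 14:30–15:15, 15:45–17:30.
Common window lengths: 195, 15, 45, 105 min; longest is 195.

195 minutes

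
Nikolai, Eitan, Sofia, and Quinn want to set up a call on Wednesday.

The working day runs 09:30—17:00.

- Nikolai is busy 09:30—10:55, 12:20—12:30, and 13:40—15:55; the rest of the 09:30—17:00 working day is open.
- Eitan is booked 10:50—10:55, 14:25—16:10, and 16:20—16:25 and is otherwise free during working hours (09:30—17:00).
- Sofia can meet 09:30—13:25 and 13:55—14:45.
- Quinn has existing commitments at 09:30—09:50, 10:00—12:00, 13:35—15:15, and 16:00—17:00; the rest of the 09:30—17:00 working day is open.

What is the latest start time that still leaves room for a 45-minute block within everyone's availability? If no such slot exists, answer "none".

Nikolai free within 09:30–17:00: 10:55–12:20, 12:30–13:40, 15:55–17:00.
Eitan free within 09:30–17:00: 09:30–10:50, 10:55–14:25, 16:10–16:20, 16:25–17:00.
Quinn free within 09:30–17:00: 09:50–10:00, 12:00–13:35, 15:15–16:00.
Nikolai ∩ Eitan: 10:55–12:20, 12:30–13:40, 16:10–16:20, 16:25–17:00.
Nikolai ∩ Eitan ∩ Sofia: 10:55–12:20, 12:30–13:25.
Nikolai ∩ Eitan ∩ Sofia ∩ Quinn: 12:00–12:20, 12:30–13:25.
Windows ≥ 45 min: 12:30–13:25.
Latest start in the last window 12:30–13:25 is 13:25 − 45 min = 12:40.

12:40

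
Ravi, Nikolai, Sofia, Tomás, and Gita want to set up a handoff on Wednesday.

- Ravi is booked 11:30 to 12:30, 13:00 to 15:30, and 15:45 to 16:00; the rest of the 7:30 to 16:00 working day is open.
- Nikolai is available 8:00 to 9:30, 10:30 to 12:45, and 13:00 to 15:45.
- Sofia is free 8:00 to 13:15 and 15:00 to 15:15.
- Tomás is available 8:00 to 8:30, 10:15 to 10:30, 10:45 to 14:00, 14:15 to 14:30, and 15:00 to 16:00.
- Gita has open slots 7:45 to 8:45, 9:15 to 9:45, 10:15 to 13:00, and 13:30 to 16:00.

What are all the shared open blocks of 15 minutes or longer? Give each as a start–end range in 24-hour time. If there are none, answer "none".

08:00–08:30, 10:45–11:30, 12:30–12:45

Ravi free within 07:30–16:00: 07:30–11:30, 12:30–13:00, 15:30–15:45.
Ravi ∩ Nikolai: 08:00–09:30, 10:30–11:30, 12:30–12:45, 15:30–15:45.
Ravi ∩ Nikolai ∩ Sofia: 08:00–09:30, 10:30–11:30, 12:30–12:45.
Ravi ∩ Nikolai ∩ Sofia ∩ Tomás: 08:00–08:30, 10:45–11:30, 12:30–12:45.
Ravi ∩ Nikolai ∩ Sofia ∩ Tomás ∩ Gita: 08:00–08:30, 10:45–11:30, 12:30–12:45.
Windows ≥ 15 min: 08:00–08:30, 10:45–11:30, 12:30–12:45.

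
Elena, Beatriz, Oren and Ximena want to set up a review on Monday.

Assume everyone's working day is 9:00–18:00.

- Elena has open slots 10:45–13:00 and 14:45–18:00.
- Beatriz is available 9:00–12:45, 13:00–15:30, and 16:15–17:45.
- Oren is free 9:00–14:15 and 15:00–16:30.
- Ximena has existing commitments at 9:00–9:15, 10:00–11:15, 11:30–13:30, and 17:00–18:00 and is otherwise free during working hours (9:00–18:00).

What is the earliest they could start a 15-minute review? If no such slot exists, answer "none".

11:15

Ximena free within 09:00–18:00: 09:15–10:00, 11:15–11:30, 13:30–17:00.
Elena ∩ Beatriz: 10:45–12:45, 14:45–15:30, 16:15–17:45.
Elena ∩ Beatriz ∩ Oren: 10:45–12:45, 15:00–15:30, 16:15–16:30.
Elena ∩ Beatriz ∩ Oren ∩ Ximena: 11:15–11:30, 15:00–15:30, 16:15–16:30.
Windows ≥ 15 min: 11:15–11:30, 15:00–15:30, 16:15–16:30.
Earliest such window starts at 11:15.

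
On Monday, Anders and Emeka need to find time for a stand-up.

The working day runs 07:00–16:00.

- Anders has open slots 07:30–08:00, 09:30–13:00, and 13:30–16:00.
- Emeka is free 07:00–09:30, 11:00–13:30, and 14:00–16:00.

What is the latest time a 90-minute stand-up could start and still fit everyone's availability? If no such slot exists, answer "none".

Anders ∩ Emeka: 07:30–08:00, 11:00–13:00, 14:00–16:00.
Windows ≥ 90 min: 11:00–13:00, 14:00–16:00.
Latest start in the last window 14:00–16:00 is 16:00 − 90 min = 14:30.

14:30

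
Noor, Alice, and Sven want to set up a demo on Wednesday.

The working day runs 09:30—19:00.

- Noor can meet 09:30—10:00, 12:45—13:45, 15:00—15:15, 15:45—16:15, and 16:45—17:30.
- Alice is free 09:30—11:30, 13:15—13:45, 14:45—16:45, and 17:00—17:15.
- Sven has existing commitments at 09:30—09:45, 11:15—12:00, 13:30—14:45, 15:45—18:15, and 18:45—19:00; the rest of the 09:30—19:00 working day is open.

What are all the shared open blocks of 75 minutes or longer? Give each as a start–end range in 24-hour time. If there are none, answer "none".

none

Sven free within 09:30–19:00: 09:45–11:15, 12:00–13:30, 14:45–15:45, 18:15–18:45.
Noor ∩ Alice: 09:30–10:00, 13:15–13:45, 15:00–15:15, 15:45–16:15, 17:00–17:15.
Noor ∩ Alice ∩ Sven: 09:45–10:00, 13:15–13:30, 15:00–15:15.
Windows ≥ 75 min: (none).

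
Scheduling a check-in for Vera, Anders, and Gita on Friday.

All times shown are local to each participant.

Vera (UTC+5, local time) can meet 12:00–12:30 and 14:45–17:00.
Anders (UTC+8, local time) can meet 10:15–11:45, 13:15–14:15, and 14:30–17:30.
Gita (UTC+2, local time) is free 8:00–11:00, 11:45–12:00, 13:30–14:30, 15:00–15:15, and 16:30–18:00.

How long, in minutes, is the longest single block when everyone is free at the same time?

30 minutes

Vera → UTC: 07:00–07:30, 09:45–12:00.
Anders → UTC: 02:15–03:45, 05:15–06:15, 06:30–09:30.
Gita → UTC: 06:00–09:00, 09:45–10:00, 11:30–12:30, 13:00–13:15, 14:30–16:00.
Vera ∩ Anders: 07:00–07:30.
Vera ∩ Anders ∩ Gita: 07:00–07:30.
Single common window of 30 minutes.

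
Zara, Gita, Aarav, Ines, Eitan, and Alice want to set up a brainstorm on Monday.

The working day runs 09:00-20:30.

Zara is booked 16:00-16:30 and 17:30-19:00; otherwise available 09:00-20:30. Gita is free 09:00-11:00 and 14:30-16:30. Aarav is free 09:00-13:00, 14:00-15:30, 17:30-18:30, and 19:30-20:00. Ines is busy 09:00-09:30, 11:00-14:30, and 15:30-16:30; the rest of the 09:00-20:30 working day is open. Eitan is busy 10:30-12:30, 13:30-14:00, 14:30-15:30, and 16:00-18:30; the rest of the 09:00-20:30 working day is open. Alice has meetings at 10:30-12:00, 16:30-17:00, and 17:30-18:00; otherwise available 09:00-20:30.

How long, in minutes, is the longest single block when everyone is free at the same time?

Zara free within 09:00–20:30: 09:00–16:00, 16:30–17:30, 19:00–20:30.
Ines free within 09:00–20:30: 09:30–11:00, 14:30–15:30, 16:30–20:30.
Eitan free within 09:00–20:30: 09:00–10:30, 12:30–13:30, 14:00–14:30, 15:30–16:00, 18:30–20:30.
Alice free within 09:00–20:30: 09:00–10:30, 12:00–16:30, 17:00–17:30, 18:00–20:30.
Zara ∩ Gita: 09:00–11:00, 14:30–16:00.
Zara ∩ Gita ∩ Aarav: 09:00–11:00, 14:30–15:30.
Zara ∩ Gita ∩ Aarav ∩ Ines: 09:30–11:00, 14:30–15:30.
Zara ∩ Gita ∩ Aarav ∩ Ines ∩ Eitan: 09:30–10:30.
Zara ∩ Gita ∩ Aarav ∩ Ines ∩ Eitan ∩ Alice: 09:30–10:30.
Single common window of 60 minutes.

60 minutes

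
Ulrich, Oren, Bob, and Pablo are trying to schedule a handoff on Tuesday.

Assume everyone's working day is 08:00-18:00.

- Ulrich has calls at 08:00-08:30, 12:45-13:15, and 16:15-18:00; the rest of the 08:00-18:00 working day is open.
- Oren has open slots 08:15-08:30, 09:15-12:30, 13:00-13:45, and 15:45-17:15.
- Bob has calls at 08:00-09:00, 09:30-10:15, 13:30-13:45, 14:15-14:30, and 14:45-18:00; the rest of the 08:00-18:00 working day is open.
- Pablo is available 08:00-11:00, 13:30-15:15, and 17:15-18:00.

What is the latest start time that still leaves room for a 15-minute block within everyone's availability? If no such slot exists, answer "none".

10:45

Ulrich free within 08:00–18:00: 08:30–12:45, 13:15–16:15.
Bob free within 08:00–18:00: 09:00–09:30, 10:15–13:30, 13:45–14:15, 14:30–14:45.
Ulrich ∩ Oren: 09:15–12:30, 13:15–13:45, 15:45–16:15.
Ulrich ∩ Oren ∩ Bob: 09:15–09:30, 10:15–12:30, 13:15–13:30.
Ulrich ∩ Oren ∩ Bob ∩ Pablo: 09:15–09:30, 10:15–11:00.
Windows ≥ 15 min: 09:15–09:30, 10:15–11:00.
Latest start in the last window 10:15–11:00 is 11:00 − 15 min = 10:45.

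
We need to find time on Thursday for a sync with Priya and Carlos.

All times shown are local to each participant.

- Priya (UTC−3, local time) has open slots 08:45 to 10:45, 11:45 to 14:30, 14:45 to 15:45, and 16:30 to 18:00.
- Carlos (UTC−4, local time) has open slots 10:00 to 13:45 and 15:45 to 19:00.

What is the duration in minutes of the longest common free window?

Priya → UTC: 11:45–13:45, 14:45–17:30, 17:45–18:45, 19:30–21:00.
Carlos → UTC: 14:00–17:45, 19:45–23:00.
Priya ∩ Carlos: 14:45–17:30, 19:45–21:00.
Common window lengths: 165, 75 min; longest is 165.

165 minutes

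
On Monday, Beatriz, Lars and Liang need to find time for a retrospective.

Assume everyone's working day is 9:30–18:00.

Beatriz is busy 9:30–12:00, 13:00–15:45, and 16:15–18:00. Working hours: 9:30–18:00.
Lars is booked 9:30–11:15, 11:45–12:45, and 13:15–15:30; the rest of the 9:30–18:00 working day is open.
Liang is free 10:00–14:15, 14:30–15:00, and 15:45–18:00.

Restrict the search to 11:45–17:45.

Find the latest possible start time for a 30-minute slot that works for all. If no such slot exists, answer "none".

15:45

Beatriz free within 09:30–18:00: 12:00–13:00, 15:45–16:15.
Lars free within 09:30–18:00: 11:15–11:45, 12:45–13:15, 15:30–18:00.
Beatriz ∩ Lars: 12:45–13:00, 15:45–16:15.
Beatriz ∩ Lars ∩ Liang: 12:45–13:00, 15:45–16:15.
Restricted to 11:45–17:45: 12:45–13:00, 15:45–16:15.
Windows ≥ 30 min: 15:45–16:15.
Latest start in the last window 15:45–16:15 is 16:15 − 30 min = 15:45.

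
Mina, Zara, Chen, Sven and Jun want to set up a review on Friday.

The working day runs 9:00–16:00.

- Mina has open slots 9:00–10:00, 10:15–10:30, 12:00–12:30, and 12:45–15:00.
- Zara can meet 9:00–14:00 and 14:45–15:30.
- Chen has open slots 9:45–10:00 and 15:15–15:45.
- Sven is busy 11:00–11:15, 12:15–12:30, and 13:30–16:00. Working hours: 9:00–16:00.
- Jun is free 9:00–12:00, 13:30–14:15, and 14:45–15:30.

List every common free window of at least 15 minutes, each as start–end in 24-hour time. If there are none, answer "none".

Sven free within 09:00–16:00: 09:00–11:00, 11:15–12:15, 12:30–13:30.
Mina ∩ Zara: 09:00–10:00, 10:15–10:30, 12:00–12:30, 12:45–14:00, 14:45–15:00.
Mina ∩ Zara ∩ Chen: 09:45–10:00.
Mina ∩ Zara ∩ Chen ∩ Sven: 09:45–10:00.
Mina ∩ Zara ∩ Chen ∩ Sven ∩ Jun: 09:45–10:00.
Windows ≥ 15 min: 09:45–10:00.

09:45–10:00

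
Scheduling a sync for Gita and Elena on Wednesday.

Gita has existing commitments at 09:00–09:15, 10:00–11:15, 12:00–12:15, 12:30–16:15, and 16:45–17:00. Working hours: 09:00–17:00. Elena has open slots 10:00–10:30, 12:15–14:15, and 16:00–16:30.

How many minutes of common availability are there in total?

30 minutes

Gita free within 09:00–17:00: 09:15–10:00, 11:15–12:00, 12:15–12:30, 16:15–16:45.
Gita ∩ Elena: 12:15–12:30, 16:15–16:30.
Total common minutes: 15 + 15 = 30.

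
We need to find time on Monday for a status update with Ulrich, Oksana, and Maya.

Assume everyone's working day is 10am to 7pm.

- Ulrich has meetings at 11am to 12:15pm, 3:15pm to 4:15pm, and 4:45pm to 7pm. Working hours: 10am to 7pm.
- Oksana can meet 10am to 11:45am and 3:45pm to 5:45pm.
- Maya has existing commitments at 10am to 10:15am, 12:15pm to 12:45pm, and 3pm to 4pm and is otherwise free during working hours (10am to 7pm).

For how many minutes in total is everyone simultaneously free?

Ulrich free within 10:00–19:00: 10:00–11:00, 12:15–15:15, 16:15–16:45.
Maya free within 10:00–19:00: 10:15–12:15, 12:45–15:00, 16:00–19:00.
Ulrich ∩ Oksana: 10:00–11:00, 16:15–16:45.
Ulrich ∩ Oksana ∩ Maya: 10:15–11:00, 16:15–16:45.
Total common minutes: 45 + 30 = 75.

75 minutes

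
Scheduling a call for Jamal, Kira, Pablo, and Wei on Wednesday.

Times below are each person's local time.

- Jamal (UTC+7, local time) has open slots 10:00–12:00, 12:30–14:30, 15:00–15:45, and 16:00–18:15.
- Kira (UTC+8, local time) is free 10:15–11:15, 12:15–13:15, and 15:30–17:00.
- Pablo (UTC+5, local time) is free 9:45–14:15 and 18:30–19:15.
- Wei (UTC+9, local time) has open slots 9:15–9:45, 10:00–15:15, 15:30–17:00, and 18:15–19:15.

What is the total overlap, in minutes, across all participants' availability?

Jamal → UTC: 03:00–05:00, 05:30–07:30, 08:00–08:45, 09:00–11:15.
Kira → UTC: 02:15–03:15, 04:15–05:15, 07:30–09:00.
Pablo → UTC: 04:45–09:15, 13:30–14:15.
Wei → UTC: 00:15–00:45, 01:00–06:15, 06:30–08:00, 09:15–10:15.
Jamal ∩ Kira: 03:00–03:15, 04:15–05:00, 08:00–08:45.
Jamal ∩ Kira ∩ Pablo: 04:45–05:00, 08:00–08:45.
Jamal ∩ Kira ∩ Pablo ∩ Wei: 04:45–05:00.
Total common minutes: 15.

15 minutes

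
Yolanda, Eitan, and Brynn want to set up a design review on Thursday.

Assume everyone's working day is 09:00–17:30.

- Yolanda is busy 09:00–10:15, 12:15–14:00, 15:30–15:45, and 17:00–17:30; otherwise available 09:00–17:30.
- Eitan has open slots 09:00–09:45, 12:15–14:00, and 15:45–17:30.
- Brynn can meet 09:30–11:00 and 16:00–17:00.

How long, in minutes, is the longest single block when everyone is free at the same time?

60 minutes

Yolanda free within 09:00–17:30: 10:15–12:15, 14:00–15:30, 15:45–17:00.
Yolanda ∩ Eitan: 15:45–17:00.
Yolanda ∩ Eitan ∩ Brynn: 16:00–17:00.
Single common window of 60 minutes.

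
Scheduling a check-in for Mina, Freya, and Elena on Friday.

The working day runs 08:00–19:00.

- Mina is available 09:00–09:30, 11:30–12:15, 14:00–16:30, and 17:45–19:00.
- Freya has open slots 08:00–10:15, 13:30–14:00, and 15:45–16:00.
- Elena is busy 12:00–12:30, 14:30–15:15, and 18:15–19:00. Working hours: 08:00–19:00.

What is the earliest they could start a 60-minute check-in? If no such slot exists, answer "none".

Elena free within 08:00–19:00: 08:00–12:00, 12:30–14:30, 15:15–18:15.
Mina ∩ Freya: 09:00–09:30, 15:45–16:00.
Mina ∩ Freya ∩ Elena: 09:00–09:30, 15:45–16:00.
Windows ≥ 60 min: (none).

none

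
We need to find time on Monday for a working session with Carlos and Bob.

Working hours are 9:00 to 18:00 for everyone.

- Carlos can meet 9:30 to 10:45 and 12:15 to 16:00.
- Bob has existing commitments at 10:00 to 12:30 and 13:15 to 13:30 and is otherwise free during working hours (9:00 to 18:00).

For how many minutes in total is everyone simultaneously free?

225 minutes

Bob free within 09:00–18:00: 09:00–10:00, 12:30–13:15, 13:30–18:00.
Carlos ∩ Bob: 09:30–10:00, 12:30–13:15, 13:30–16:00.
Total common minutes: 30 + 45 + 150 = 225.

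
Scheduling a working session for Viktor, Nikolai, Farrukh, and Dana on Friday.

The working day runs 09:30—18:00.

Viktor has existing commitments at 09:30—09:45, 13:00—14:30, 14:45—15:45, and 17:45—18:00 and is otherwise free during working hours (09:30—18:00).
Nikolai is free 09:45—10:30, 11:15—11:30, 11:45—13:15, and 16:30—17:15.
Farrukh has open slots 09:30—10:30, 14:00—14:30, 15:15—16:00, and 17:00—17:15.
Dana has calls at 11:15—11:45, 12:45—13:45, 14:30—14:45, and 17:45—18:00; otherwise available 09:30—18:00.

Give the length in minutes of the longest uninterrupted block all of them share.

45 minutes

Viktor free within 09:30–18:00: 09:45–13:00, 14:30–14:45, 15:45–17:45.
Dana free within 09:30–18:00: 09:30–11:15, 11:45–12:45, 13:45–14:30, 14:45–17:45.
Viktor ∩ Nikolai: 09:45–10:30, 11:15–11:30, 11:45–13:00, 16:30–17:15.
Viktor ∩ Nikolai ∩ Farrukh: 09:45–10:30, 17:00–17:15.
Viktor ∩ Nikolai ∩ Farrukh ∩ Dana: 09:45–10:30, 17:00–17:15.
Common window lengths: 45, 15 min; longest is 45.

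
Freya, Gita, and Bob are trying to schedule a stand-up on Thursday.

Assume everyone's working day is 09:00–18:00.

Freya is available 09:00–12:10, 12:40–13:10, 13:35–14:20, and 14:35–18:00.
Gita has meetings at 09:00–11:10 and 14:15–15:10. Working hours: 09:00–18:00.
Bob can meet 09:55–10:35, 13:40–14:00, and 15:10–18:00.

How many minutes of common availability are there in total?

190 minutes

Gita free within 09:00–18:00: 11:10–14:15, 15:10–18:00.
Freya ∩ Gita: 11:10–12:10, 12:40–13:10, 13:35–14:15, 15:10–18:00.
Freya ∩ Gita ∩ Bob: 13:40–14:00, 15:10–18:00.
Total common minutes: 20 + 170 = 190.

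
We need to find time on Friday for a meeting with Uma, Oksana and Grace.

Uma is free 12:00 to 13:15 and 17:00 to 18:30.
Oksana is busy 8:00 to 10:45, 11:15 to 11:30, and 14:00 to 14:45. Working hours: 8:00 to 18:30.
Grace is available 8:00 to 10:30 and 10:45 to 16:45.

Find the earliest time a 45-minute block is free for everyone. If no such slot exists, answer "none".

Oksana free within 08:00–18:30: 10:45–11:15, 11:30–14:00, 14:45–18:30.
Uma ∩ Oksana: 12:00–13:15, 17:00–18:30.
Uma ∩ Oksana ∩ Grace: 12:00–13:15.
Windows ≥ 45 min: 12:00–13:15.
Earliest such window starts at 12:00.

12:00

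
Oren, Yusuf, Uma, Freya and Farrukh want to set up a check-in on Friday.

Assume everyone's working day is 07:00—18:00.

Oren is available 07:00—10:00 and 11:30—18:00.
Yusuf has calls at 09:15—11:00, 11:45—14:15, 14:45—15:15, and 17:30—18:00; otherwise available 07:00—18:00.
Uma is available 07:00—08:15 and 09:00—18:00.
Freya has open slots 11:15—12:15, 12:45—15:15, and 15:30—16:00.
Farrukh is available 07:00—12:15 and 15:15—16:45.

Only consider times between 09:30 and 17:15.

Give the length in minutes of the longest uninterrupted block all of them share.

30 minutes

Yusuf free within 07:00–18:00: 07:00–09:15, 11:00–11:45, 14:15–14:45, 15:15–17:30.
Oren ∩ Yusuf: 07:00–09:15, 11:30–11:45, 14:15–14:45, 15:15–17:30.
Oren ∩ Yusuf ∩ Uma: 07:00–08:15, 09:00–09:15, 11:30–11:45, 14:15–14:45, 15:15–17:30.
Oren ∩ Yusuf ∩ Uma ∩ Freya: 11:30–11:45, 14:15–14:45, 15:30–16:00.
Oren ∩ Yusuf ∩ Uma ∩ Freya ∩ Farrukh: 11:30–11:45, 15:30–16:00.
Restricted to 09:30–17:15: 11:30–11:45, 15:30–16:00.
Common window lengths: 15, 30 min; longest is 30.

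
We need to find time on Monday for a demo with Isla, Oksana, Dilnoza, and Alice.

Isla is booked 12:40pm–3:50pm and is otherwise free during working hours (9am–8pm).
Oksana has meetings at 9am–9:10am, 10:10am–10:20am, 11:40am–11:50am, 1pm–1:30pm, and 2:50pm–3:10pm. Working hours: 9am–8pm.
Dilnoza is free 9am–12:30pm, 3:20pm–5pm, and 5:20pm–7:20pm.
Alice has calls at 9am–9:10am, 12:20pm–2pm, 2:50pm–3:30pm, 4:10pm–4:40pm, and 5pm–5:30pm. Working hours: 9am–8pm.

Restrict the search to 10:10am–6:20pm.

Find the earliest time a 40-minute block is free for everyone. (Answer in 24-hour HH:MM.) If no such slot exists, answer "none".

10:20

Isla free within 09:00–20:00: 09:00–12:40, 15:50–20:00.
Oksana free within 09:00–20:00: 09:10–10:10, 10:20–11:40, 11:50–13:00, 13:30–14:50, 15:10–20:00.
Alice free within 09:00–20:00: 09:10–12:20, 14:00–14:50, 15:30–16:10, 16:40–17:00, 17:30–20:00.
Isla ∩ Oksana: 09:10–10:10, 10:20–11:40, 11:50–12:40, 15:50–20:00.
Isla ∩ Oksana ∩ Dilnoza: 09:10–10:10, 10:20–11:40, 11:50–12:30, 15:50–17:00, 17:20–19:20.
Isla ∩ Oksana ∩ Dilnoza ∩ Alice: 09:10–10:10, 10:20–11:40, 11:50–12:20, 15:50–16:10, 16:40–17:00, 17:30–19:20.
Restricted to 10:10–18:20: 10:20–11:40, 11:50–12:20, 15:50–16:10, 16:40–17:00, 17:30–18:20.
Windows ≥ 40 min: 10:20–11:40, 17:30–18:20.
Earliest such window starts at 10:20.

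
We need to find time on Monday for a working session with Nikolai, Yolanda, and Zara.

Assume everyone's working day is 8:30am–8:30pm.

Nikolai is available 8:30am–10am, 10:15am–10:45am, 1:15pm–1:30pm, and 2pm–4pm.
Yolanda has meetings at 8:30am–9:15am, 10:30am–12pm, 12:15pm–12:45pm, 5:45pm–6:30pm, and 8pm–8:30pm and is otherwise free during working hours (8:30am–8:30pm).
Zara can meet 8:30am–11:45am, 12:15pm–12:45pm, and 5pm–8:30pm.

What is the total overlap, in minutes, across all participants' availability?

60 minutes

Yolanda free within 08:30–20:30: 09:15–10:30, 12:00–12:15, 12:45–17:45, 18:30–20:00.
Nikolai ∩ Yolanda: 09:15–10:00, 10:15–10:30, 13:15–13:30, 14:00–16:00.
Nikolai ∩ Yolanda ∩ Zara: 09:15–10:00, 10:15–10:30.
Total common minutes: 45 + 15 = 60.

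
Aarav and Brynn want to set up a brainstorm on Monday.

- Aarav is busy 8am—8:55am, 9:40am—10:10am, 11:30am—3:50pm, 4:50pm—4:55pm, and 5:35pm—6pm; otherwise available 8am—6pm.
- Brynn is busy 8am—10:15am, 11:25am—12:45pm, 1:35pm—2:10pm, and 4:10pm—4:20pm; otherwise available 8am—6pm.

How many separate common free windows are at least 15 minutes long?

4

Aarav free within 08:00–18:00: 08:55–09:40, 10:10–11:30, 15:50–16:50, 16:55–17:35.
Brynn free within 08:00–18:00: 10:15–11:25, 12:45–13:35, 14:10–16:10, 16:20–18:00.
Aarav ∩ Brynn: 10:15–11:25, 15:50–16:10, 16:20–16:50, 16:55–17:35.
Windows ≥ 15 min: 10:15–11:25, 15:50–16:10, 16:20–16:50, 16:55–17:35.
That's 4 windows.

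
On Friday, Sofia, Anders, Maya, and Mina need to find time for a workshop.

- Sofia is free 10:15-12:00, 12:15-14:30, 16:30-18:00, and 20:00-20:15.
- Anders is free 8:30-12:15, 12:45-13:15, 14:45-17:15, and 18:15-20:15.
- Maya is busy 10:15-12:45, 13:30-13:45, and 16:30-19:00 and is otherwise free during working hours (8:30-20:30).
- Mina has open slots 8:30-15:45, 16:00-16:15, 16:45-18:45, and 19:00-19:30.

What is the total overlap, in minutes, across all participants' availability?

Maya free within 08:30–20:30: 08:30–10:15, 12:45–13:30, 13:45–16:30, 19:00–20:30.
Sofia ∩ Anders: 10:15–12:00, 12:45–13:15, 16:30–17:15, 20:00–20:15.
Sofia ∩ Anders ∩ Maya: 12:45–13:15, 20:00–20:15.
Sofia ∩ Anders ∩ Maya ∩ Mina: 12:45–13:15.
Total common minutes: 30.

30 minutes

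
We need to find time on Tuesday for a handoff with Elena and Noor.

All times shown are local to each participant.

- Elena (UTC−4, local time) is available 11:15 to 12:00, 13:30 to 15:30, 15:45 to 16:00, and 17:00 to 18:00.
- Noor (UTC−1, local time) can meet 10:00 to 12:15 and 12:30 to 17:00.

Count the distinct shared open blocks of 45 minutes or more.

Elena → UTC: 15:15–16:00, 17:30–19:30, 19:45–20:00, 21:00–22:00.
Noor → UTC: 11:00–13:15, 13:30–18:00.
Elena ∩ Noor: 15:15–16:00, 17:30–18:00.
Windows ≥ 45 min: 15:15–16:00.
That's 1 window.

1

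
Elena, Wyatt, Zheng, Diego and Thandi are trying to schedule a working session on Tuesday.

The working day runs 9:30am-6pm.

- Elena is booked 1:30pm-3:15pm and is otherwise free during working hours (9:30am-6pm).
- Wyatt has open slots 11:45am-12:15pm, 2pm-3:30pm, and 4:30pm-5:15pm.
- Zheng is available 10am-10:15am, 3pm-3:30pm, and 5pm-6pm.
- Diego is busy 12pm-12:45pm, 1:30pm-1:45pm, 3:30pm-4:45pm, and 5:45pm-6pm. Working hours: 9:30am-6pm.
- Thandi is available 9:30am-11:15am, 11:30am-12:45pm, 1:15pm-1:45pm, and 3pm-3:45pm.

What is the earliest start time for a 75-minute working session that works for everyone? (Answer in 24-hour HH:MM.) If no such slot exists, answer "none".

none

Elena free within 09:30–18:00: 09:30–13:30, 15:15–18:00.
Diego free within 09:30–18:00: 09:30–12:00, 12:45–13:30, 13:45–15:30, 16:45–17:45.
Elena ∩ Wyatt: 11:45–12:15, 15:15–15:30, 16:30–17:15.
Elena ∩ Wyatt ∩ Zheng: 15:15–15:30, 17:00–17:15.
Elena ∩ Wyatt ∩ Zheng ∩ Diego: 15:15–15:30, 17:00–17:15.
Elena ∩ Wyatt ∩ Zheng ∩ Diego ∩ Thandi: 15:15–15:30.
Windows ≥ 75 min: (none).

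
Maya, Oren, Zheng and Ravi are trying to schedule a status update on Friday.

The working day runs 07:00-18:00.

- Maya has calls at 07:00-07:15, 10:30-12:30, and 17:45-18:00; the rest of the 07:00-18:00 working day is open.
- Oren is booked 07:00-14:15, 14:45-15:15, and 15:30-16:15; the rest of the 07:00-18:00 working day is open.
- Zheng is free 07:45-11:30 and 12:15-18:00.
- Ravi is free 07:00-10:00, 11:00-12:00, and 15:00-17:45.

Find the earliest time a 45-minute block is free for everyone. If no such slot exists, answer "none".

Maya free within 07:00–18:00: 07:15–10:30, 12:30–17:45.
Oren free within 07:00–18:00: 14:15–14:45, 15:15–15:30, 16:15–18:00.
Maya ∩ Oren: 14:15–14:45, 15:15–15:30, 16:15–17:45.
Maya ∩ Oren ∩ Zheng: 14:15–14:45, 15:15–15:30, 16:15–17:45.
Maya ∩ Oren ∩ Zheng ∩ Ravi: 15:15–15:30, 16:15–17:45.
Windows ≥ 45 min: 16:15–17:45.
Earliest such window starts at 16:15.

16:15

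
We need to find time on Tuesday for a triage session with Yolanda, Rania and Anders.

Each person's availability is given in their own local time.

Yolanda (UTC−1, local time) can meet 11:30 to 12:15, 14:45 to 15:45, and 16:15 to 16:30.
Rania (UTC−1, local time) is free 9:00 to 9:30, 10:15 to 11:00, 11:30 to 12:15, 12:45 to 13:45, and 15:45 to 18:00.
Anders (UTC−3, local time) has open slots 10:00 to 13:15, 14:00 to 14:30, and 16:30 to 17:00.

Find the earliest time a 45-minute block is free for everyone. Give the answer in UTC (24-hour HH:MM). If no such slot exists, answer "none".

none

Yolanda → UTC: 12:30–13:15, 15:45–16:45, 17:15–17:30.
Rania → UTC: 10:00–10:30, 11:15–12:00, 12:30–13:15, 13:45–14:45, 16:45–19:00.
Anders → UTC: 13:00–16:15, 17:00–17:30, 19:30–20:00.
Yolanda ∩ Rania: 12:30–13:15, 17:15–17:30.
Yolanda ∩ Rania ∩ Anders: 13:00–13:15, 17:15–17:30.
Windows ≥ 45 min: (none).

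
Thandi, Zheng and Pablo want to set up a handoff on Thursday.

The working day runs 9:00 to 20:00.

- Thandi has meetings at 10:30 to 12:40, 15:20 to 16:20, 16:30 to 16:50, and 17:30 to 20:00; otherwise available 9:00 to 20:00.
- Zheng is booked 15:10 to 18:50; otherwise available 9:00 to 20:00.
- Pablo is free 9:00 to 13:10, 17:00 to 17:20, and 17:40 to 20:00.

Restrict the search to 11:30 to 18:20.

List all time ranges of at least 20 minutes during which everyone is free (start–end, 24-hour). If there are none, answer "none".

12:40–13:10

Thandi free within 09:00–20:00: 09:00–10:30, 12:40–15:20, 16:20–16:30, 16:50–17:30.
Zheng free within 09:00–20:00: 09:00–15:10, 18:50–20:00.
Thandi ∩ Zheng: 09:00–10:30, 12:40–15:10.
Thandi ∩ Zheng ∩ Pablo: 09:00–10:30, 12:40–13:10.
Restricted to 11:30–18:20: 12:40–13:10.
Windows ≥ 20 min: 12:40–13:10.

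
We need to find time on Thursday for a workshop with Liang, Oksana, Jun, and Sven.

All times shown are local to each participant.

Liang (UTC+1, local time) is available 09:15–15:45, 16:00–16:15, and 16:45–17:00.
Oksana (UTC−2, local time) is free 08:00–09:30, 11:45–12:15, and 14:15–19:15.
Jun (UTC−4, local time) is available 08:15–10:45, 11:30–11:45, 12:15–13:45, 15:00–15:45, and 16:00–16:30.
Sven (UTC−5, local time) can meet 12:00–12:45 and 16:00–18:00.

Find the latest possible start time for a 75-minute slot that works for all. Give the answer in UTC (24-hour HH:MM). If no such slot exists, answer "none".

none

Liang → UTC: 08:15–14:45, 15:00–15:15, 15:45–16:00.
Oksana → UTC: 10:00–11:30, 13:45–14:15, 16:15–21:15.
Jun → UTC: 12:15–14:45, 15:30–15:45, 16:15–17:45, 19:00–19:45, 20:00–20:30.
Sven → UTC: 17:00–17:45, 21:00–23:00.
Liang ∩ Oksana: 10:00–11:30, 13:45–14:15.
Liang ∩ Oksana ∩ Jun: 13:45–14:15.
Liang ∩ Oksana ∩ Jun ∩ Sven: (none).
Windows ≥ 75 min: (none).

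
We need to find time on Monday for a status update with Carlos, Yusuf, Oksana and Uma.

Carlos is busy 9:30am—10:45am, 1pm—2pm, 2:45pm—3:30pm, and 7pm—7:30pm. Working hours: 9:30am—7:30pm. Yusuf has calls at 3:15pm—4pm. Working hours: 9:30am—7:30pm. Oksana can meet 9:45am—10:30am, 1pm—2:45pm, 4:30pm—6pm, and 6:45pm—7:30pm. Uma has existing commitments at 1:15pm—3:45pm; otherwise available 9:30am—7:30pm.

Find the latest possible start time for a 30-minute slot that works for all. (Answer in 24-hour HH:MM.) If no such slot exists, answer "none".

Carlos free within 09:30–19:30: 10:45–13:00, 14:00–14:45, 15:30–19:00.
Yusuf free within 09:30–19:30: 09:30–15:15, 16:00–19:30.
Uma free within 09:30–19:30: 09:30–13:15, 15:45–19:30.
Carlos ∩ Yusuf: 10:45–13:00, 14:00–14:45, 16:00–19:00.
Carlos ∩ Yusuf ∩ Oksana: 14:00–14:45, 16:30–18:00, 18:45–19:00.
Carlos ∩ Yusuf ∩ Oksana ∩ Uma: 16:30–18:00, 18:45–19:00.
Windows ≥ 30 min: 16:30–18:00.
Latest start in the last window 16:30–18:00 is 18:00 − 30 min = 17:30.

17:30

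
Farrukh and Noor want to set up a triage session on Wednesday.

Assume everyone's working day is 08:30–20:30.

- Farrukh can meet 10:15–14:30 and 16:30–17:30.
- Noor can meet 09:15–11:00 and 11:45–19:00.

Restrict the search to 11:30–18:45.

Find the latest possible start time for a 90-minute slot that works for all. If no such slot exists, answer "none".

Farrukh ∩ Noor: 10:15–11:00, 11:45–14:30, 16:30–17:30.
Restricted to 11:30–18:45: 11:45–14:30, 16:30–17:30.
Windows ≥ 90 min: 11:45–14:30.
Latest start in the last window 11:45–14:30 is 14:30 − 90 min = 13:00.

13:00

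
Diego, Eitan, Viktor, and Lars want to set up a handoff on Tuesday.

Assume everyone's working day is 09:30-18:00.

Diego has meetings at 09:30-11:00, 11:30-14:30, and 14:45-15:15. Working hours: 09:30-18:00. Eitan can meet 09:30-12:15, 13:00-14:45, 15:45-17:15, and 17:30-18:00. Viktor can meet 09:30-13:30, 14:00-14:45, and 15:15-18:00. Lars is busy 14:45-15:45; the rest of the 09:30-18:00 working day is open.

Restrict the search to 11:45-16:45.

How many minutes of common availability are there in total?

75 minutes

Diego free within 09:30–18:00: 11:00–11:30, 14:30–14:45, 15:15–18:00.
Lars free within 09:30–18:00: 09:30–14:45, 15:45–18:00.
Diego ∩ Eitan: 11:00–11:30, 14:30–14:45, 15:45–17:15, 17:30–18:00.
Diego ∩ Eitan ∩ Viktor: 11:00–11:30, 14:30–14:45, 15:45–17:15, 17:30–18:00.
Diego ∩ Eitan ∩ Viktor ∩ Lars: 11:00–11:30, 14:30–14:45, 15:45–17:15, 17:30–18:00.
Restricted to 11:45–16:45: 14:30–14:45, 15:45–16:45.
Total common minutes: 15 + 60 = 75.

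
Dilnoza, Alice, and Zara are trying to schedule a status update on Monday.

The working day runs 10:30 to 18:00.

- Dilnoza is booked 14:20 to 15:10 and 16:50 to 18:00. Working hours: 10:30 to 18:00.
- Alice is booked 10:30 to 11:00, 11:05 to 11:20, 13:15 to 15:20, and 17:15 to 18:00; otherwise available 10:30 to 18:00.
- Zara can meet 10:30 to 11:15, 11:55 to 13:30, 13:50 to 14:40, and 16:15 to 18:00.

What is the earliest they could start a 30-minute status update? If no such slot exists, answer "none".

11:55

Dilnoza free within 10:30–18:00: 10:30–14:20, 15:10–16:50.
Alice free within 10:30–18:00: 11:00–11:05, 11:20–13:15, 15:20–17:15.
Dilnoza ∩ Alice: 11:00–11:05, 11:20–13:15, 15:20–16:50.
Dilnoza ∩ Alice ∩ Zara: 11:00–11:05, 11:55–13:15, 16:15–16:50.
Windows ≥ 30 min: 11:55–13:15, 16:15–16:50.
Earliest such window starts at 11:55.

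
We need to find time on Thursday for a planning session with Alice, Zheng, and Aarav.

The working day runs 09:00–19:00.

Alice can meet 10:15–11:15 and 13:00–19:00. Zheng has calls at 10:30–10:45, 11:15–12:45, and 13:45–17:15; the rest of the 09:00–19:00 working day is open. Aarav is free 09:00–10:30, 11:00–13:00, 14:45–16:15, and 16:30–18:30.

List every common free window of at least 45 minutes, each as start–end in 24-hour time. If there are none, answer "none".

Zheng free within 09:00–19:00: 09:00–10:30, 10:45–11:15, 12:45–13:45, 17:15–19:00.
Alice ∩ Zheng: 10:15–10:30, 10:45–11:15, 13:00–13:45, 17:15–19:00.
Alice ∩ Zheng ∩ Aarav: 10:15–10:30, 11:00–11:15, 17:15–18:30.
Windows ≥ 45 min: 17:15–18:30.

17:15–18:30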